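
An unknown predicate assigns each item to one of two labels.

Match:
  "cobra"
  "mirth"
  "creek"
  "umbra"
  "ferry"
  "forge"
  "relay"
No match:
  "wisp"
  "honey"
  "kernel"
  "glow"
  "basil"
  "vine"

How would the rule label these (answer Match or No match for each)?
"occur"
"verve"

A rule that fits every label: odd length AND contains 'r' — true of each 'Match' example, false of each 'No match' one.
"occur" → length 5, has 'r' → Match.
"verve" → length 5, has 'r' → Match.

Match, Match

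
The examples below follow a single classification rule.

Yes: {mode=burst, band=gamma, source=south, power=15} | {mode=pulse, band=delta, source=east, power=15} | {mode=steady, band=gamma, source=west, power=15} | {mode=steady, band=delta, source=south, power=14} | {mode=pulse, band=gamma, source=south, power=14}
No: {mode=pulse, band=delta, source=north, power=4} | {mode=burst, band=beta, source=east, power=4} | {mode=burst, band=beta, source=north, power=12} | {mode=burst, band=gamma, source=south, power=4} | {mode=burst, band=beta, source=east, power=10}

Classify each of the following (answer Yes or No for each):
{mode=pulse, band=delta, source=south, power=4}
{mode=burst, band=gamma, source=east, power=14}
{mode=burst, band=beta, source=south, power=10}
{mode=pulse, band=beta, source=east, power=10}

No, Yes, No, No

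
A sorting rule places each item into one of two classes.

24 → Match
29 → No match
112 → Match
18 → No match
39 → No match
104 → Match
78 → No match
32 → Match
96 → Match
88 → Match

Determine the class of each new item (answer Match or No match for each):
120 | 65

A rule that fits every label: multiple of 4 — true of each 'Match' example, false of each 'No match' one.
120: Match (120 = 4·30). 65: No match (65 = 4·16 + 1).

Match, No match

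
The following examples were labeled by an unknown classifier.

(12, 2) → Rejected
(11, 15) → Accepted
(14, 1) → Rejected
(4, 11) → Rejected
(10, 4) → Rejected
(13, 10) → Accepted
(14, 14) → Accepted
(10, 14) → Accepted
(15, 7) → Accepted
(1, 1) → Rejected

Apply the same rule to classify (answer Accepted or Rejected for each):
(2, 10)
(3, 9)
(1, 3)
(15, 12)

The simplest hypothesis consistent with all the labels is: sum ≥ 22.
(2, 10): 2+10 = 12 — does not satisfy this, so Rejected.
(3, 9): 3+9 = 12 — does not satisfy this, so Rejected.
(1, 3): 1+3 = 4 — does not satisfy this, so Rejected.
(15, 12): 15+12 = 27 — passes, so Accepted.

Rejected, Rejected, Rejected, Accepted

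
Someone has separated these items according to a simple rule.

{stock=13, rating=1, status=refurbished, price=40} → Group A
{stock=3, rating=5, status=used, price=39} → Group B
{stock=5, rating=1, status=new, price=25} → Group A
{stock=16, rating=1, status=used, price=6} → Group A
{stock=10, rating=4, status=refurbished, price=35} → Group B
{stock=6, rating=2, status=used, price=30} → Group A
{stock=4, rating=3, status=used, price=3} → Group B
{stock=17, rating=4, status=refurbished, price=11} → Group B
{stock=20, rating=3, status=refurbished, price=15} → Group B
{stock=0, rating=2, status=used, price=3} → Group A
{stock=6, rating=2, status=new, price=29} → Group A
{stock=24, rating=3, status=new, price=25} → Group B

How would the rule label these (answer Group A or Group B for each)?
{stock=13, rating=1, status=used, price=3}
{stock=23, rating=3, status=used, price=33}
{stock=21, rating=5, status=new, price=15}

Group A, Group B, Group B

A rule that fits every label: rating ≤ 2 — true of each 'Group A' example, false of each 'Group B' one.
{stock=13, rating=1, status=used, price=3} — rating = 1, hence Group A.
{stock=23, rating=3, status=used, price=33} — rating = 3, hence Group B.
{stock=21, rating=5, status=new, price=15} — rating = 5, hence Group B.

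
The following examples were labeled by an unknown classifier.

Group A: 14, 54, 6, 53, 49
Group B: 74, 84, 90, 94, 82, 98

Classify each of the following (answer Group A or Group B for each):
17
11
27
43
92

A rule that fits every label: at most 54 — true of each 'Group A' example, false of each 'Group B' one.

Group A, Group A, Group A, Group A, Group B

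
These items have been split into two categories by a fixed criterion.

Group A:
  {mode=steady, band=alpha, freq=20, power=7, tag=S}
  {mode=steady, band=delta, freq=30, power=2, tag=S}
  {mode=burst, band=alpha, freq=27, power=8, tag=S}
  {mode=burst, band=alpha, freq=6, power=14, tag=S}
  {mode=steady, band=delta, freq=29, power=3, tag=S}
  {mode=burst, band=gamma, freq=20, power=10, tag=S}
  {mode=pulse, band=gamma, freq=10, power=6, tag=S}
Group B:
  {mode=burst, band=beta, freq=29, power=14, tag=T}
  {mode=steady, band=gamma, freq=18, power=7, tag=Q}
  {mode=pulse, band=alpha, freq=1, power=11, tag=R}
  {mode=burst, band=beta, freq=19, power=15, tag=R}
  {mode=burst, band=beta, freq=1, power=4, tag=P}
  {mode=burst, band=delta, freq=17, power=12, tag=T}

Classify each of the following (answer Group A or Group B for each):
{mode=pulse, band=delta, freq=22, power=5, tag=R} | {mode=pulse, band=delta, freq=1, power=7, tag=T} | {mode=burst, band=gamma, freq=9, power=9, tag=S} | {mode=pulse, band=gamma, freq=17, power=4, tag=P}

Comparing the two groups points to one rule — tag is S.
Group B: {mode=pulse, band=delta, freq=22, power=5, tag=R}, since tag is R. Group B: {mode=pulse, band=delta, freq=1, power=7, tag=T}, since tag is T. Group A: {mode=burst, band=gamma, freq=9, power=9, tag=S}, since tag is S. Group B: {mode=pulse, band=gamma, freq=17, power=4, tag=P}, since tag is P.

Group B, Group B, Group A, Group B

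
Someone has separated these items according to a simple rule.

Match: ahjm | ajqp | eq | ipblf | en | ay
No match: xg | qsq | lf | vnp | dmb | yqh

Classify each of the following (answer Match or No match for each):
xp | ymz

No match, No match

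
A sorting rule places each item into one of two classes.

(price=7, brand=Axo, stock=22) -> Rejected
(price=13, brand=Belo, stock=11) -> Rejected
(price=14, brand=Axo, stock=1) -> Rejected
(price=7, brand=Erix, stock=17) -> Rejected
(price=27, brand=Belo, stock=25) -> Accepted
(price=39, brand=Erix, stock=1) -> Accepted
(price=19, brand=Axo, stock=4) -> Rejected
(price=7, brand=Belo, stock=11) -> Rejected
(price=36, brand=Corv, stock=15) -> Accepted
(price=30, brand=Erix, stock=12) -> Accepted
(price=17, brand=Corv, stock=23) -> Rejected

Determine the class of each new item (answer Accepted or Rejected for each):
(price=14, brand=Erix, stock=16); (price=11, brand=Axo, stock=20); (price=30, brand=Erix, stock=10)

Rejected, Rejected, Accepted

Rule: price ≥ 27. This holds for each 'Accepted' example and fails for each 'Rejected' one.
Rejected: (price=14, brand=Erix, stock=16), since price = 14. Rejected: (price=11, brand=Axo, stock=20), since price = 11. Accepted: (price=30, brand=Erix, stock=10), since price = 30.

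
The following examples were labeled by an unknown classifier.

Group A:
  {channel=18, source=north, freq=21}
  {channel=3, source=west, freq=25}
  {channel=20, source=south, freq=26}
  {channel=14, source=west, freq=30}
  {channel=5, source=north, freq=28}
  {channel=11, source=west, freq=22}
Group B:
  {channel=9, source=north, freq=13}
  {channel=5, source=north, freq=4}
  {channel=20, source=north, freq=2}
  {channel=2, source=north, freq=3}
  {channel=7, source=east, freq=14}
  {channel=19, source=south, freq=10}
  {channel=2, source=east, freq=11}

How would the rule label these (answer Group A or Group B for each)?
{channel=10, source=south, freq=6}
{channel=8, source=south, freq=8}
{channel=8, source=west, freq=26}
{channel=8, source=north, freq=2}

The rule appears to be: freq ≥ 21.
{channel=10, source=south, freq=6}: freq = 6, doesn't match → Group B.
{channel=8, source=south, freq=8}: freq = 8, doesn't match → Group B.
{channel=8, source=west, freq=26}: freq = 26, fits → Group A.
{channel=8, source=north, freq=2}: freq = 2, doesn't match → Group B.

Group B, Group B, Group A, Group B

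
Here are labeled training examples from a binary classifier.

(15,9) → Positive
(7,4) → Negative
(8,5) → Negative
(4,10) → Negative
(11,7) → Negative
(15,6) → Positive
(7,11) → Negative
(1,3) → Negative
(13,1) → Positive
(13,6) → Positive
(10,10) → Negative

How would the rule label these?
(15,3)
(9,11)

Every 'Positive' example satisfies: first ≥ 13. None of the 'Negative' examples do.
(15,3): Positive (first 15). (9,11): Negative (first 9).

Positive, Negative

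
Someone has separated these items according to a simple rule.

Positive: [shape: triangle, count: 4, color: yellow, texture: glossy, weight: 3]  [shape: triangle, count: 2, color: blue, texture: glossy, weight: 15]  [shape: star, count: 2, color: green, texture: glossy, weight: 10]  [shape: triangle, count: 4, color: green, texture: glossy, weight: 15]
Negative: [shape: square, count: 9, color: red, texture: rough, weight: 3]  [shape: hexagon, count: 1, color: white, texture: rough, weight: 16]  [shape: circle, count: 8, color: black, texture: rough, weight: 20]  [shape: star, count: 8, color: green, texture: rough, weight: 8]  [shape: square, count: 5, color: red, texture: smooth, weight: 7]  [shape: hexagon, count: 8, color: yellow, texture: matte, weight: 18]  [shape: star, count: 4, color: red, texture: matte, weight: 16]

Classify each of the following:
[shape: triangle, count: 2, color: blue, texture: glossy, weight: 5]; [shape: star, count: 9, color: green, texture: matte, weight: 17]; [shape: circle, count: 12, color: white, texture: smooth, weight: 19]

Positive, Negative, Negative

Looking at the examples, the only property every 'Positive' case has and every 'Negative' case lacks is: texture is glossy.
Positive: [shape: triangle, count: 2, color: blue, texture: glossy, weight: 5], since texture is glossy. Negative: [shape: star, count: 9, color: green, texture: matte, weight: 17], since texture is matte. Negative: [shape: circle, count: 12, color: white, texture: smooth, weight: 19], since texture is smooth.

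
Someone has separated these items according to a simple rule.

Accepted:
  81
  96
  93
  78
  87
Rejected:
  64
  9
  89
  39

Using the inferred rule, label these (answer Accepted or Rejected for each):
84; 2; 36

Accepted, Rejected, Rejected

The classifier is using: multiple of 3 AND at least 64.
Accepted: 84, since 84 = 3·28, 84 ≥ 64.
Rejected: 2, since 2 = 3·0 + 2, 2 < 64.
Rejected: 36, since 36 = 3·12, 36 < 64.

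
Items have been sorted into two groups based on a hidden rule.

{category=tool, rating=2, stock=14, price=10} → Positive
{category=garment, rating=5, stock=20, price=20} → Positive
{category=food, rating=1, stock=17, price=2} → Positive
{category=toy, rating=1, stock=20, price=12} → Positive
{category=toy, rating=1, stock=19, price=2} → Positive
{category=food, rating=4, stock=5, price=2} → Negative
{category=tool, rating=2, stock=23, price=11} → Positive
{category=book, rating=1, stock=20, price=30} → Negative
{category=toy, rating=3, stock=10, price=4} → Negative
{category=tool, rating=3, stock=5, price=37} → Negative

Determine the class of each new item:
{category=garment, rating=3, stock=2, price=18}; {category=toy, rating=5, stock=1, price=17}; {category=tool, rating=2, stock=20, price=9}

The common property of the 'Positive' items is: stock ≥ 14 AND price ≤ 20. No 'Negative' item has it.

Negative, Negative, Positive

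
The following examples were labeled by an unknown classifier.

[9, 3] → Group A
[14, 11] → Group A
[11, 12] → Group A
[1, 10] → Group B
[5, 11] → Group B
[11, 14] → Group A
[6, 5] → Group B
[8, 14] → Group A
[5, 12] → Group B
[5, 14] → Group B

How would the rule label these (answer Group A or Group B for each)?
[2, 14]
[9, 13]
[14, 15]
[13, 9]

Group B, Group A, Group A, Group A

The simplest hypothesis consistent with all the labels is: first ≥ 8.
[2, 14]: Group B (first 2).
[9, 13]: Group A (first 9).
[14, 15]: Group A (first 14).
[13, 9]: Group A (first 13).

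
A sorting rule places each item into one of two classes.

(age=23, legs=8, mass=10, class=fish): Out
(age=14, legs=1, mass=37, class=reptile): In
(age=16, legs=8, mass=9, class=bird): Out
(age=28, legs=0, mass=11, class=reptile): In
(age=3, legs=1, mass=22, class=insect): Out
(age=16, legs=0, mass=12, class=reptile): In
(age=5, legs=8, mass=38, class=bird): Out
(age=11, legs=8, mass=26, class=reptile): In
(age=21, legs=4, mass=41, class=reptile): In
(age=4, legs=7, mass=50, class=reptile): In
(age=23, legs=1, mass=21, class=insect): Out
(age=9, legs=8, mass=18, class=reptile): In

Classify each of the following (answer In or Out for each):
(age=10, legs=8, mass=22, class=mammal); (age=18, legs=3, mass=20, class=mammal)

A rule that fits every label: class is reptile — true of each 'In' example, false of each 'Out' one.
(age=10, legs=8, mass=22, class=mammal) — class is mammal, hence Out. (age=18, legs=3, mass=20, class=mammal) — class is mammal, hence Out.

Out, Out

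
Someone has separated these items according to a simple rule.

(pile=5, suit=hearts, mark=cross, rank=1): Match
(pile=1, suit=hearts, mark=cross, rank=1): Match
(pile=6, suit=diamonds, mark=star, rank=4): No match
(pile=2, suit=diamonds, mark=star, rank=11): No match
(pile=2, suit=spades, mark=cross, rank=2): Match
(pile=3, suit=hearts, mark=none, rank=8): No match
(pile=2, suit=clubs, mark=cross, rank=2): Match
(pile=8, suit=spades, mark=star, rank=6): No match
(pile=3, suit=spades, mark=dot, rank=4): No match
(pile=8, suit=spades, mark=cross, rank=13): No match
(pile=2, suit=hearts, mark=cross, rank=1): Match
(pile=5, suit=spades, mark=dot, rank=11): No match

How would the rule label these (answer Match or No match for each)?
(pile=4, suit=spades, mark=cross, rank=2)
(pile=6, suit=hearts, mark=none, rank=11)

Match, No match

The distinguishing property — rank ≤ 2 — holds for all the 'Match' cases and none of the 'No match' cases.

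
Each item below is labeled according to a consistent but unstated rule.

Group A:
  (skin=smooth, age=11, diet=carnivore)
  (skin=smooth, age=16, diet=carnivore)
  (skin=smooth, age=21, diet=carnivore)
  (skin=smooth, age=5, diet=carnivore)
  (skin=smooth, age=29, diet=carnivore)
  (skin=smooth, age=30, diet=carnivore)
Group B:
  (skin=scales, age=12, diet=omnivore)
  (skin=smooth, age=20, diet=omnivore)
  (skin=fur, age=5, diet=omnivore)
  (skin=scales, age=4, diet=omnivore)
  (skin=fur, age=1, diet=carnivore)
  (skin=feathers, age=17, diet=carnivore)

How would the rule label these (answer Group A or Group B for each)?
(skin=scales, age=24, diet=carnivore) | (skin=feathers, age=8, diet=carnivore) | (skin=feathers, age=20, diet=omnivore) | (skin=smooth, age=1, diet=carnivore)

Group B, Group B, Group B, Group A

Every 'Group A' example satisfies: skin is smooth AND diet is carnivore. None of the 'Group B' examples do.
(skin=scales, age=24, diet=carnivore): skin is scales, diet is carnivore, does not pass → Group B. (skin=feathers, age=8, diet=carnivore): skin is feathers, diet is carnivore, does not pass → Group B. (skin=feathers, age=20, diet=omnivore): skin is feathers, diet is omnivore, does not pass → Group B. (skin=smooth, age=1, diet=carnivore): skin is smooth, diet is carnivore, qualifies → Group A.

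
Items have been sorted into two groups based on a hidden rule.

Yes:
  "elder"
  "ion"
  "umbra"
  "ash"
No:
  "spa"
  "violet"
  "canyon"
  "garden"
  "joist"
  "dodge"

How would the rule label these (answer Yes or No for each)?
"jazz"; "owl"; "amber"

No, Yes, Yes

A rule that fits every label: starts with a vowel — true of each 'Yes' example, false of each 'No' one.
"jazz": No (starts with 'j'). "owl": Yes (starts with 'o'). "amber": Yes (starts with 'a').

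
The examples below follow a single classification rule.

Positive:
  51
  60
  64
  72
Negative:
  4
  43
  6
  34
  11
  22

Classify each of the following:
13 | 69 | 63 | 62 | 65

Negative, Positive, Positive, Positive, Positive

The simplest hypothesis consistent with all the labels is: at least 51.
Negative: 13, since 13 < 51. Positive: 69, since 69 ≥ 51. Positive: 63, since 63 ≥ 51. Positive: 62, since 62 ≥ 51. Positive: 65, since 65 ≥ 51.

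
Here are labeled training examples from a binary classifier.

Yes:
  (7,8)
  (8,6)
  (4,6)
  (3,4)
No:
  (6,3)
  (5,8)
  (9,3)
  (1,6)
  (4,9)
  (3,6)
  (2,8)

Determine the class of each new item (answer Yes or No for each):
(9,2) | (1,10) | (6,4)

No, No, Yes

The rule appears to be: |first − second| ≤ 2.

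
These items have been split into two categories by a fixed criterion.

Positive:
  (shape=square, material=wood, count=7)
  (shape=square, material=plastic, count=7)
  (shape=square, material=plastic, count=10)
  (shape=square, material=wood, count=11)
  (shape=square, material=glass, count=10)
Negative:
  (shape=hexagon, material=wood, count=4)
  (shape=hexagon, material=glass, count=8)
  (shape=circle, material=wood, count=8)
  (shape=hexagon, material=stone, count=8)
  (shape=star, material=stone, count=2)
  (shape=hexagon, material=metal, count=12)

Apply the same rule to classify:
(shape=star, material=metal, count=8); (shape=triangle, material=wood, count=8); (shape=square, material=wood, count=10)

Negative, Negative, Positive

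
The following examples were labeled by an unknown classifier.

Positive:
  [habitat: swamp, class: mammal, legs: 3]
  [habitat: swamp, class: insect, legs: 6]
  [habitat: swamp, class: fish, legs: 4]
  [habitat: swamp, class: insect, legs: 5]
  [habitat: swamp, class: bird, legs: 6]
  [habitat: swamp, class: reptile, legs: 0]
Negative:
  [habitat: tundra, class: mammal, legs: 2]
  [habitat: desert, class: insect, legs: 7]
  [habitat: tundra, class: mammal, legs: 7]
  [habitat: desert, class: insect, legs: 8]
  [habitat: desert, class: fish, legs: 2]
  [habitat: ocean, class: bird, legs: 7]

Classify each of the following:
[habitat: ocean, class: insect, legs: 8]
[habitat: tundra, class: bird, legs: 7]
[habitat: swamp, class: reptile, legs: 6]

Negative, Negative, Positive

All 'Positive' examples share one property — habitat is swamp — and every 'Negative' example lacks it.
Negative: [habitat: ocean, class: insect, legs: 8], since habitat is ocean.
Negative: [habitat: tundra, class: bird, legs: 7], since habitat is tundra.
Positive: [habitat: swamp, class: reptile, legs: 6], since habitat is swamp.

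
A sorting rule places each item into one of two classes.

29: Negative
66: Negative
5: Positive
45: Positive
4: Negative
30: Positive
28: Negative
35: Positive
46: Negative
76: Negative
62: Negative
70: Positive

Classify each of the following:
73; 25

Negative, Positive

'Positive' ⟺ multiple of 5.
73: 73 = 5·14 + 3 — lacks this property, so Negative.
25: 25 = 5·5 — satisfies this, so Positive.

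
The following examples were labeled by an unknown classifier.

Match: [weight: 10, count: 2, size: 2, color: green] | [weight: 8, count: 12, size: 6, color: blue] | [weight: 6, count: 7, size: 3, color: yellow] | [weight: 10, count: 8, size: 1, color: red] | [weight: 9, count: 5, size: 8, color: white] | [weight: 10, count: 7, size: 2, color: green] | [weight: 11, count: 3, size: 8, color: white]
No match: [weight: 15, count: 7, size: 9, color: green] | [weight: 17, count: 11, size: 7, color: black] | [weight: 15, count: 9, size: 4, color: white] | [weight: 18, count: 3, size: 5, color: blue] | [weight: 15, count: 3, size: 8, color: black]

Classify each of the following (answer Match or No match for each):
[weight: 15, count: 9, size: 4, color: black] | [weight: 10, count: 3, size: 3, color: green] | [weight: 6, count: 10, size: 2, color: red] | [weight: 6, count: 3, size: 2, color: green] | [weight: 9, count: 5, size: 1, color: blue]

No match, Match, Match, Match, Match

The classifier is using: weight ≤ 11.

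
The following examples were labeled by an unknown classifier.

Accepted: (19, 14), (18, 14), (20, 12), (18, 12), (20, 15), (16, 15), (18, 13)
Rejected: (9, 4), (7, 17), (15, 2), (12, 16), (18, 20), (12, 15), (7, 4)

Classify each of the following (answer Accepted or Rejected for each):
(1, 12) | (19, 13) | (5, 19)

Rejected, Accepted, Rejected

The common property of the 'Accepted' items is: first > second AND sum ≥ 24. No 'Rejected' item has it.
(1, 12): 1 < 12, 1+12 = 13, doesn't match → Rejected. (19, 13): 19 > 13, 19+13 = 32, fits → Accepted. (5, 19): 5 < 19, 5+19 = 24, doesn't match → Rejected.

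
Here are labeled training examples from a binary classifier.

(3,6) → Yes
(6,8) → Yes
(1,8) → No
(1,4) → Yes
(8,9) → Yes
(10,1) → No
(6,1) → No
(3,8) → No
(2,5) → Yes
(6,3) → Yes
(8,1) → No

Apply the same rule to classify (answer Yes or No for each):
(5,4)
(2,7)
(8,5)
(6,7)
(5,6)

A rule that fits every label: |first − second| ≤ 3 — true of each 'Yes' example, false of each 'No' one.
(5,4): Yes (|5−4| = 1). (2,7): No (|2−7| = 5). (8,5): Yes (|8−5| = 3). (6,7): Yes (|6−7| = 1). (5,6): Yes (|5−6| = 1).

Yes, No, Yes, Yes, Yes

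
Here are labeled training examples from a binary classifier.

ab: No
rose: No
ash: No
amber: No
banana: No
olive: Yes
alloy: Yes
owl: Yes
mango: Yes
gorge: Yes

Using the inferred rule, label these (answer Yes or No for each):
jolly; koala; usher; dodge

A rule that fits every label: odd length AND contains 'o' — true of each 'Yes' example, false of each 'No' one.

Yes, Yes, No, Yes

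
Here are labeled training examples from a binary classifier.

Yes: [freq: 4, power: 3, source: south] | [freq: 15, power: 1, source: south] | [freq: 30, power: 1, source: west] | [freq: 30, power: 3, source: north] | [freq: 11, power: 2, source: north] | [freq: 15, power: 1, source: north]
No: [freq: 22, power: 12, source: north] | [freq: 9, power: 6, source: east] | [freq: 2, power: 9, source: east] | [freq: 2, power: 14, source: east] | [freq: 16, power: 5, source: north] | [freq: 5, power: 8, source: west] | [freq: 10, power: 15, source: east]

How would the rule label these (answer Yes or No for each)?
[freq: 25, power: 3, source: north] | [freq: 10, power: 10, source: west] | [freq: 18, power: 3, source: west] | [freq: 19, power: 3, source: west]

All 'Yes' examples share one property — power ≤ 3 — and every 'No' example lacks it.

Yes, No, Yes, Yes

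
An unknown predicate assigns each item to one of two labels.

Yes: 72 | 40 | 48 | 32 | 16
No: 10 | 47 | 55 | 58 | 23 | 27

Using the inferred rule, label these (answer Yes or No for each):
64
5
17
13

Yes, No, No, No

All 'Yes' examples share one property — multiple of 4 — and every 'No' example lacks it.
64: Yes (64 = 4·16).
5: No (5 = 4·1 + 1).
17: No (17 = 4·4 + 1).
13: No (13 = 4·3 + 1).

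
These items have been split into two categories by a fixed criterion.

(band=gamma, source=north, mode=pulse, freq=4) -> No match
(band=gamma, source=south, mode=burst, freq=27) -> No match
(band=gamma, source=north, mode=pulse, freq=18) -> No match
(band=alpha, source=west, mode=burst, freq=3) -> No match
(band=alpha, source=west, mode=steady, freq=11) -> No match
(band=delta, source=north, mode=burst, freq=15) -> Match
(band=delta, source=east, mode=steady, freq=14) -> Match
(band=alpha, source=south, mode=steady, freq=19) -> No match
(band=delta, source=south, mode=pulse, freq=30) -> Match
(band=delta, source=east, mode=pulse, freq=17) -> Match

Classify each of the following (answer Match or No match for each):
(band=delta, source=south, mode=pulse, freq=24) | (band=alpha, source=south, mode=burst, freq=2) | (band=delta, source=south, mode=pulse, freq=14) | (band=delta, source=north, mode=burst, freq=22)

Match, No match, Match, Match

'Match' ⟺ band is delta.
(band=delta, source=south, mode=pulse, freq=24): band is delta, passes → Match.
(band=alpha, source=south, mode=burst, freq=2): band is alpha, doesn't match → No match.
(band=delta, source=south, mode=pulse, freq=14): band is delta, passes → Match.
(band=delta, source=north, mode=burst, freq=22): band is delta, passes → Match.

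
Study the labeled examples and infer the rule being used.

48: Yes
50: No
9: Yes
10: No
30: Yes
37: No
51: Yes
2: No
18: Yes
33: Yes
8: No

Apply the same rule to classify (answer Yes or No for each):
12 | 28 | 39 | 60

Yes, No, Yes, Yes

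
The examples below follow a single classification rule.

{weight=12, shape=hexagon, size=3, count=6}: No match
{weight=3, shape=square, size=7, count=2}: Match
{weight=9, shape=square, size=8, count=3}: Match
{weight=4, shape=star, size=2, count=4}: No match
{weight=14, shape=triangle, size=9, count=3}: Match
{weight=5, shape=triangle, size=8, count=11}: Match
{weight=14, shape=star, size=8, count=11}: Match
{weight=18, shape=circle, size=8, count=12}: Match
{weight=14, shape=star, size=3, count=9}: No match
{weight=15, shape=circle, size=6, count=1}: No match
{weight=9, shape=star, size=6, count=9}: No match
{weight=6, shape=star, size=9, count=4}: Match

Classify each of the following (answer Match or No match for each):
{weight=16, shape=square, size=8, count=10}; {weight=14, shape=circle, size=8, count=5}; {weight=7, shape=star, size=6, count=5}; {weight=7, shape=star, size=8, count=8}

The distinguishing property — size ≥ 7 — holds for all the 'Match' cases and none of the 'No match' cases.

Match, Match, No match, Match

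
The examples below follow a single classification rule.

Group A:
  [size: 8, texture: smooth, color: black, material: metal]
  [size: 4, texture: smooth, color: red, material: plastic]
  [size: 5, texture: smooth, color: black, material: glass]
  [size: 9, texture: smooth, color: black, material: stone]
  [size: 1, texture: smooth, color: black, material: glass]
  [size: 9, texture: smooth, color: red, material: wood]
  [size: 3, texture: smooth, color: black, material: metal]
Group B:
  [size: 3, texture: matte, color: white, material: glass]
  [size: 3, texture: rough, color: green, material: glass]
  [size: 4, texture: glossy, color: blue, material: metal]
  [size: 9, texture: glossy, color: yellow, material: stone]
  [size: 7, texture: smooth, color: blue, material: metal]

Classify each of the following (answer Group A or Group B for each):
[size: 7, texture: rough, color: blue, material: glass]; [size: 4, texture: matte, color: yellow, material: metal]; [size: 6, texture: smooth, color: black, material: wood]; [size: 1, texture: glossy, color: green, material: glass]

'Group A' ⟺ color is red OR color is black.
Group B: [size: 7, texture: rough, color: blue, material: glass], since color is blue. Group B: [size: 4, texture: matte, color: yellow, material: metal], since color is yellow. Group A: [size: 6, texture: smooth, color: black, material: wood], since color is black. Group B: [size: 1, texture: glossy, color: green, material: glass], since color is green.

Group B, Group B, Group A, Group B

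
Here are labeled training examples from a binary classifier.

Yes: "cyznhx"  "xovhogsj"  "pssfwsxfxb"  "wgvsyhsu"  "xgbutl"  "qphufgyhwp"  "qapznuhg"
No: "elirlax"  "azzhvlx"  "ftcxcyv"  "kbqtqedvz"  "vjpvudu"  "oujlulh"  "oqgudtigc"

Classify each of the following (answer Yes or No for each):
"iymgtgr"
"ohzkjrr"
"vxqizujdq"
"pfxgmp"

No, No, No, Yes

Every 'Yes' example satisfies: even length. None of the 'No' examples do.
"iymgtgr": No (length 7).
"ohzkjrr": No (length 7).
"vxqizujdq": No (length 9).
"pfxgmp": Yes (length 6).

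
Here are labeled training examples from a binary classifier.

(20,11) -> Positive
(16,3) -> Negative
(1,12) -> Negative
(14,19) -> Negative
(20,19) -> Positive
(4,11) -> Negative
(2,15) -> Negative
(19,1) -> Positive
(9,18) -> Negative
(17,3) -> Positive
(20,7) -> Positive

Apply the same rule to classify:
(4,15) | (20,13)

The simplest hypothesis consistent with all the labels is: first ≥ 17.

Negative, Positive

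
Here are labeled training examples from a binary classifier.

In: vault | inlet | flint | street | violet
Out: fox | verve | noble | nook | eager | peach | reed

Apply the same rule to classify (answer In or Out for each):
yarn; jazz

Out, Out

The classifier is using: contains 't'.
yarn: no 't' — fails this test, so Out. jazz: no 't' — fails this test, so Out.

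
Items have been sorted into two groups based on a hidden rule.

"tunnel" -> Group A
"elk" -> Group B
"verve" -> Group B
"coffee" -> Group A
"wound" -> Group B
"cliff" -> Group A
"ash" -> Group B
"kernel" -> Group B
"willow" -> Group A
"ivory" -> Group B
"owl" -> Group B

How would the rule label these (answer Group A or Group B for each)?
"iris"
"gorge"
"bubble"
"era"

Group B, Group B, Group A, Group B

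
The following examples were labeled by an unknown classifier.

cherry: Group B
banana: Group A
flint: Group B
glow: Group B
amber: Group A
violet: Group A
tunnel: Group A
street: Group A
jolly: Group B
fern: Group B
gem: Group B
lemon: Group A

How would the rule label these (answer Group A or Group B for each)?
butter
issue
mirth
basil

Group A, Group A, Group B, Group A

The classifier is using: has ≥ 2 vowels.
butter — 2 vowels, hence Group A. issue — 3 vowels, hence Group A. mirth — 1 vowel, hence Group B. basil — 2 vowels, hence Group A.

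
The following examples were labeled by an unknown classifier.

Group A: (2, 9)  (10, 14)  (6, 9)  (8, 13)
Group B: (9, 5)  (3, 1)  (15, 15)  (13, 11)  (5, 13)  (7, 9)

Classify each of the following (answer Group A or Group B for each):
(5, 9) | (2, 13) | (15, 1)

Group B, Group A, Group B

The classifier is using: first is even.
(5, 9): first 5, fails this test → Group B. (2, 13): first 2, qualifies → Group A. (15, 1): first 15, fails this test → Group B.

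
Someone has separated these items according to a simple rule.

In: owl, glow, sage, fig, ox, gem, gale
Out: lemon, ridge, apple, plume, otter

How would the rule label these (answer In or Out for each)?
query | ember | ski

The rule appears to be: length ≤ 4.

Out, Out, In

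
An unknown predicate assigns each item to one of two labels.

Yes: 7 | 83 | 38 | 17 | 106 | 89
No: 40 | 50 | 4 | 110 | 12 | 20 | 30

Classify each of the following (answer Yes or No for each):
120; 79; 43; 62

Every 'Yes' example satisfies: digit sum ≥ 6. None of the 'No' examples do.

No, Yes, Yes, Yes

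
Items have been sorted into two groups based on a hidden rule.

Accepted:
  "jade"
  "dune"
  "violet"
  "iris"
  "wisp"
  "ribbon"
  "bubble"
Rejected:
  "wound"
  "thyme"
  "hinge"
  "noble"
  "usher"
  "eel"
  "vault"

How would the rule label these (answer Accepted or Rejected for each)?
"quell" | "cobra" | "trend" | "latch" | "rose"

Rejected, Rejected, Rejected, Rejected, Accepted

Comparing the two groups points to one rule — even length.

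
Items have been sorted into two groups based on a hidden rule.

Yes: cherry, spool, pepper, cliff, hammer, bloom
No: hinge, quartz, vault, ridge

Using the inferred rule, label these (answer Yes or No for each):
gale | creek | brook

The distinguishing property — has a double letter — holds for all the 'Yes' cases and none of the 'No' cases.
gale → no doubled letter → No. creek → 'ee' doubled → Yes. brook → 'oo' doubled → Yes.

No, Yes, Yes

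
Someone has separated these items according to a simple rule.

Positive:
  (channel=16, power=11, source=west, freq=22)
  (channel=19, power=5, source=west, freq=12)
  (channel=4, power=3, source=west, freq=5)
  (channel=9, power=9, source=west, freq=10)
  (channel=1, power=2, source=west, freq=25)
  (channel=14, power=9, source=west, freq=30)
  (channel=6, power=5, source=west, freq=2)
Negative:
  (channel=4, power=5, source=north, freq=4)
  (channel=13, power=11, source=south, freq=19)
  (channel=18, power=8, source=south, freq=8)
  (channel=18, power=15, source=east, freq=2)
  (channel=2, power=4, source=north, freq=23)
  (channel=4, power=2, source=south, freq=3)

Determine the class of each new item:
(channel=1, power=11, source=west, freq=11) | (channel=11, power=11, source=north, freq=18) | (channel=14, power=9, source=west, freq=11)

The distinguishing property — source is west — holds for all the 'Positive' cases and none of the 'Negative' cases.

Positive, Negative, Positive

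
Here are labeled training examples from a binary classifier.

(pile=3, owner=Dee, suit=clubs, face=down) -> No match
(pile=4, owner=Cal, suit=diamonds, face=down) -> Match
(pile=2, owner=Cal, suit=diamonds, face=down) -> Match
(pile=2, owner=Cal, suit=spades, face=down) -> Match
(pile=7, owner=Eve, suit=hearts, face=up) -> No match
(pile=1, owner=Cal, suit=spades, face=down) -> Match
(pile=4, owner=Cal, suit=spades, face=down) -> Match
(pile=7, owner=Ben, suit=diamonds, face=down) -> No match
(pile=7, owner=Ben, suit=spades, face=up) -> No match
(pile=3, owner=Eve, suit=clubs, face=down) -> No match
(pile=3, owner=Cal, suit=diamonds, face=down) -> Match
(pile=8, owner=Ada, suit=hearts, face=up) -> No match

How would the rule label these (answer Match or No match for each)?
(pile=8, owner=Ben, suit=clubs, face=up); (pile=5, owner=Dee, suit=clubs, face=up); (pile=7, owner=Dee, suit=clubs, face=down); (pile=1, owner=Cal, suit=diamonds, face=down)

Rule: owner is Cal. This holds for each 'Match' example and fails for each 'No match' one.

No match, No match, No match, Match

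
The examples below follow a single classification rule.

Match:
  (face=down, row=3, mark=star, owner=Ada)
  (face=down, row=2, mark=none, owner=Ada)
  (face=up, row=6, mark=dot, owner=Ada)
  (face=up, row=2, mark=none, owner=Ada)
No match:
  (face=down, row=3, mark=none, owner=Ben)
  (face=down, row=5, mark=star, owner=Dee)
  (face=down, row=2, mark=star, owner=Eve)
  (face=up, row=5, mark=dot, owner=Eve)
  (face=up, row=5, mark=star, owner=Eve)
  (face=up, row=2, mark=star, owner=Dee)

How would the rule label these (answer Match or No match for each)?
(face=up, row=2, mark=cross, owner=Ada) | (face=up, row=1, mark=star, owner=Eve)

Match, No match

The pattern is that an item is 'Match' exactly when: owner is Ada.
Match: (face=up, row=2, mark=cross, owner=Ada), since owner is Ada. No match: (face=up, row=1, mark=star, owner=Eve), since owner is Eve.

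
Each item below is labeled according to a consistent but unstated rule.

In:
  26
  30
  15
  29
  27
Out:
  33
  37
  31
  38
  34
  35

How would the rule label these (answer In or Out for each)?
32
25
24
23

A rule that fits every label: at most 30 — true of each 'In' example, false of each 'Out' one.
32: 32 > 30 — does not pass, so Out.
25: 25 ≤ 30 — passes, so In.
24: 24 ≤ 30 — passes, so In.
23: 23 ≤ 30 — passes, so In.

Out, In, In, In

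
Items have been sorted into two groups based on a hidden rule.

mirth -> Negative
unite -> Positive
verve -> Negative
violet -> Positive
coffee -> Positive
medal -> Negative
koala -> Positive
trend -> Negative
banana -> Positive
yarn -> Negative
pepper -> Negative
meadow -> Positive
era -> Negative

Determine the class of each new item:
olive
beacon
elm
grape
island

The simplest hypothesis consistent with all the labels is: has ≥ 3 vowels.
olive: Positive (3 vowels). beacon: Positive (3 vowels). elm: Negative (1 vowel). grape: Negative (2 vowels). island: Negative (2 vowels).

Positive, Positive, Negative, Negative, Negative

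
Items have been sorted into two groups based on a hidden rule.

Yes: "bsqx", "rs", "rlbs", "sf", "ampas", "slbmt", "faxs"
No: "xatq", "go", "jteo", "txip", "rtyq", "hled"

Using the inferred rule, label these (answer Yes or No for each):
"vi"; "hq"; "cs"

No, No, Yes

Every 'Yes' example satisfies: contains 's'. None of the 'No' examples do.
"vi" — no 's', hence No. "hq" — no 's', hence No. "cs" — has 's', hence Yes.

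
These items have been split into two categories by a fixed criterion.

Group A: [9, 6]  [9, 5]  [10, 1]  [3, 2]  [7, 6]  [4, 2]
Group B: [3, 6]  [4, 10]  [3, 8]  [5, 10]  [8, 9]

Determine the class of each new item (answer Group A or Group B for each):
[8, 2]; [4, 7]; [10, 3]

Every 'Group A' example satisfies: first > second. None of the 'Group B' examples do.

Group A, Group B, Group A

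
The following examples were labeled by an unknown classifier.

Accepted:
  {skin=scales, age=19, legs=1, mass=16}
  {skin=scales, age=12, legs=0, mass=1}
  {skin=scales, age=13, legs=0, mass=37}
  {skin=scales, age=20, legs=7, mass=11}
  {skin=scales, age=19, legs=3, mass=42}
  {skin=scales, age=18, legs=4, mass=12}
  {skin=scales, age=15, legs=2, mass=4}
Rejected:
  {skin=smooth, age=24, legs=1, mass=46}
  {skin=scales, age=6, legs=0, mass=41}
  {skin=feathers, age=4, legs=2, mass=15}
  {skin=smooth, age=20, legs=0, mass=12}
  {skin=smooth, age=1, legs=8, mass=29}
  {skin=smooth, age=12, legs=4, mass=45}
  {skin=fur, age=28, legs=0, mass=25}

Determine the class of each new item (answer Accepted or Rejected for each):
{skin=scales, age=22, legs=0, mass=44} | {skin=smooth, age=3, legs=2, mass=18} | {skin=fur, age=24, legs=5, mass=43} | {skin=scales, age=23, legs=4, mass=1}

Accepted, Rejected, Rejected, Accepted

Every 'Accepted' example satisfies: skin is scales AND age ≥ 12. None of the 'Rejected' examples do.
{skin=scales, age=22, legs=0, mass=44}: skin is scales, age = 22, qualifies → Accepted. {skin=smooth, age=3, legs=2, mass=18}: skin is smooth, age = 3, fails the rule → Rejected. {skin=fur, age=24, legs=5, mass=43}: skin is fur, age = 24, fails the rule → Rejected. {skin=scales, age=23, legs=4, mass=1}: skin is scales, age = 23, qualifies → Accepted.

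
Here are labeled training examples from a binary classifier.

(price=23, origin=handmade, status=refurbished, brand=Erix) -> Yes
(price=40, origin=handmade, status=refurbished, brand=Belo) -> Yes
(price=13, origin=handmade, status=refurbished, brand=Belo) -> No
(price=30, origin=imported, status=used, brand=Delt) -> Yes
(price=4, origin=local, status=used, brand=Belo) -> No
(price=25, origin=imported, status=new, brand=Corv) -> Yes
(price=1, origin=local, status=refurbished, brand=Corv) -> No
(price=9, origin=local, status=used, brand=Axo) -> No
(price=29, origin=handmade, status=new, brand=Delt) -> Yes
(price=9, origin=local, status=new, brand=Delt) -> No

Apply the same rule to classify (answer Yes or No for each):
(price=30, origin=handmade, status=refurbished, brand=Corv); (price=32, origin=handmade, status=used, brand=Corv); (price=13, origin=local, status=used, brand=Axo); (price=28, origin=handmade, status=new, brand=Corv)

Yes, Yes, No, Yes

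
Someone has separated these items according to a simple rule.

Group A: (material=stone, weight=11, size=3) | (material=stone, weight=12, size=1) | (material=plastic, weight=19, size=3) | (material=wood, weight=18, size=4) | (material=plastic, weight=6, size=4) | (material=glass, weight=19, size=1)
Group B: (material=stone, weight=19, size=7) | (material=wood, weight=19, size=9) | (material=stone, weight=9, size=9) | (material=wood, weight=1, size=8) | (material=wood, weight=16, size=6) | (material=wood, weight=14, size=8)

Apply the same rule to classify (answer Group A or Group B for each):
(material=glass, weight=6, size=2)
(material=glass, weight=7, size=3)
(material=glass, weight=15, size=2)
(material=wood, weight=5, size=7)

Group A, Group A, Group A, Group B

One predicate separates the groups cleanly: size ≤ 4.
(material=glass, weight=6, size=2) — size = 2, hence Group A.
(material=glass, weight=7, size=3) — size = 3, hence Group A.
(material=glass, weight=15, size=2) — size = 2, hence Group A.
(material=wood, weight=5, size=7) — size = 7, hence Group B.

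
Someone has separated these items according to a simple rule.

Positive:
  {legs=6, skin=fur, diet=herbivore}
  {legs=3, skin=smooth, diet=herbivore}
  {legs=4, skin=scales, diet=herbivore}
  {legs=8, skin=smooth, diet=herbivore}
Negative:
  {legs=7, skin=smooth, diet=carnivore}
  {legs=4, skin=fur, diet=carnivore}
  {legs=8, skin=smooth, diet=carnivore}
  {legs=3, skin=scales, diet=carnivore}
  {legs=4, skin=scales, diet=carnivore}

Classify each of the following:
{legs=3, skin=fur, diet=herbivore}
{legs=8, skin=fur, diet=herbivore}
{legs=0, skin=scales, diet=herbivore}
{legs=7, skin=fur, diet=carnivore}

'Positive' ⟺ diet is herbivore.
{legs=3, skin=fur, diet=herbivore} → diet is herbivore → Positive.
{legs=8, skin=fur, diet=herbivore} → diet is herbivore → Positive.
{legs=0, skin=scales, diet=herbivore} → diet is herbivore → Positive.
{legs=7, skin=fur, diet=carnivore} → diet is carnivore → Negative.

Positive, Positive, Positive, Negative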